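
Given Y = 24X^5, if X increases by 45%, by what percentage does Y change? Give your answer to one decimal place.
541.0%

For Y = 24X^5:
If X → X(1 + 0.45)
Then Y → Y · (1 + 0.45)^5
     ≈ Y · 6.4097

Percentage change = ((1 + 0.45)^5 − 1) × 100% ≈ 541.0%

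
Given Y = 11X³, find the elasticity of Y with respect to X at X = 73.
Elasticity = 3

Elasticity = (dY/dX) · (X/Y)

dY/dX = 33·X²
At X = 73: dY/dX = 175857, Y = 4279187

Elasticity = 175857 · (73 / 4279187) = 3

Interpretation: for a small percentage change in X, the percentage change in Y is approximately 3.00 times as large.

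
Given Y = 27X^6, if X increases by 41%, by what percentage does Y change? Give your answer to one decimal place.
685.8%

For Y = 27X^6:
If X → X(1 + 0.41)
Then Y → Y · (1 + 0.41)^6
     ≈ Y · 7.8580

Percentage change = ((1 + 0.41)^6 − 1) × 100% ≈ 685.8%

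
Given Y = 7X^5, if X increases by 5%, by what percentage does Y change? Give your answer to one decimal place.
27.6%

For Y = 7X^5:
If X → X(1 + 0.05)
Then Y → Y · (1 + 0.05)^5
     ≈ Y · 1.2763

Percentage change = ((1 + 0.05)^5 − 1) × 100% ≈ 27.6%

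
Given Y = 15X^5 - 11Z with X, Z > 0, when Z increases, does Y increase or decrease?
Y decreases

Taking the partial derivative:
∂Y/∂Z = -11

∂Y/∂Z = -11 < 0 (assuming positive values)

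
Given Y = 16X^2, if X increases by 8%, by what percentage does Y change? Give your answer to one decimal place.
16.6%

For Y = 16X^2:
If X → X(1 + 0.08)
Then Y → Y · (1 + 0.08)^2
     = Y · 1.1664

Percentage change = ((1 + 0.08)^2 − 1) × 100% ≈ 16.6%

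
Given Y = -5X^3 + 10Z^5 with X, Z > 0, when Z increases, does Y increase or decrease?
Y increases

Taking the partial derivative:
∂Y/∂Z = 50Z^4

∂Y/∂Z = 50Z^4 > 0 (assuming positive values)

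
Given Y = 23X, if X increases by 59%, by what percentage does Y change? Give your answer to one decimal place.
59.0%

For Y = 23X:
If X → X(1 + 0.59)
Then Y → Y · (1 + 0.59)^1
     = Y · 1.5900

Percentage change = ((1 + 0.59)^1 − 1) × 100% = 59.0%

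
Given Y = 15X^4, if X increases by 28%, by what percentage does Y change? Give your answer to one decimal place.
168.4%

For Y = 15X^4:
If X → X(1 + 0.28)
Then Y → Y · (1 + 0.28)^4
     ≈ Y · 2.6844

Percentage change = ((1 + 0.28)^4 − 1) × 100% ≈ 168.4%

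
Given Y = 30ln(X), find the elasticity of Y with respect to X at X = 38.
Elasticity = 1/ln(38) ≈ 0.2749

Elasticity = (dY/dX) · (X/Y)

dY/dX = 30/X
At X = 38: dY/dX = 15/19, Y = 30·ln(38)

Elasticity = (15/19) · (38 / (30·ln(38))) = 1/ln(38) ≈ 0.2749

Interpretation: for a small percentage change in X, the percentage change in Y is approximately 0.27 times as large.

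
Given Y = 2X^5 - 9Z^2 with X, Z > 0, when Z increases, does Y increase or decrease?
Y decreases

Taking the partial derivative:
∂Y/∂Z = -18Z

∂Y/∂Z = -18Z < 0 (assuming positive values)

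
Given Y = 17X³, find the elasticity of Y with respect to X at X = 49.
Elasticity = 3

Elasticity = (dY/dX) · (X/Y)

dY/dX = 51·X²
At X = 49: dY/dX = 122451, Y = 2000033

Elasticity = 122451 · (49 / 2000033) = 3

Interpretation: for a small percentage change in X, the percentage change in Y is approximately 3.00 times as large.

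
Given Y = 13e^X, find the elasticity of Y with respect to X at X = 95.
Elasticity = 95

Elasticity = (dY/dX) · (X/Y)

dY/dX = 13·e^X
At X = 95: dY/dX = 13·e^95, Y = 13·e^95

Elasticity = (13·e^95) · (95 / (13·e^95)) = 95

Interpretation: for a small percentage change in X, the percentage change in Y is approximately 95.00 times as large.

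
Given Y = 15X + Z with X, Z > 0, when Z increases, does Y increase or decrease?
Y increases

Taking the partial derivative:
∂Y/∂Z = 1

∂Y/∂Z = 1 > 0 (assuming positive values)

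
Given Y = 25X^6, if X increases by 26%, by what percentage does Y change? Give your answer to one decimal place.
300.2%

For Y = 25X^6:
If X → X(1 + 0.26)
Then Y → Y · (1 + 0.26)^6
     ≈ Y · 4.0015

Percentage change = ((1 + 0.26)^6 − 1) × 100% ≈ 300.2%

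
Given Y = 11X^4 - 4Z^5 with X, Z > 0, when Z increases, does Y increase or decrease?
Y decreases

Taking the partial derivative:
∂Y/∂Z = -20Z^4

∂Y/∂Z = -20Z^4 < 0 (assuming positive values)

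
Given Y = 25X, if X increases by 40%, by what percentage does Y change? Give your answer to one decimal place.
40.0%

For Y = 25X:
If X → X(1 + 0.4)
Then Y → Y · (1 + 0.4)^1
     = Y · 1.4000

Percentage change = ((1 + 0.4)^1 − 1) × 100% = 40.0%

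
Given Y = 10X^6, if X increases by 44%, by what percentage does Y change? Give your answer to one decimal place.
791.6%

For Y = 10X^6:
If X → X(1 + 0.44)
Then Y → Y · (1 + 0.44)^6
     ≈ Y · 8.9161

Percentage change = ((1 + 0.44)^6 − 1) × 100% ≈ 791.6%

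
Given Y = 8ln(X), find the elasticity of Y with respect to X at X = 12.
Elasticity = 1/ln(12) ≈ 0.4024

Elasticity = (dY/dX) · (X/Y)

dY/dX = 8/X
At X = 12: dY/dX = 2/3, Y = 8·ln(12)

Elasticity = (2/3) · (12 / (8·ln(12))) = 1/ln(12) ≈ 0.4024

Interpretation: for a small percentage change in X, the percentage change in Y is approximately 0.40 times as large.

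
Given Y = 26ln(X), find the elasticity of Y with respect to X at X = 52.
Elasticity = 1/ln(52) ≈ 0.2531

Elasticity = (dY/dX) · (X/Y)

dY/dX = 26/X
At X = 52: dY/dX = 1/2, Y = 26·ln(52)

Elasticity = (1/2) · (52 / (26·ln(52))) = 1/ln(52) ≈ 0.2531

Interpretation: for a small percentage change in X, the percentage change in Y is approximately 0.25 times as large.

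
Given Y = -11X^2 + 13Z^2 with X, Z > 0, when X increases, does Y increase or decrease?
Y decreases

Taking the partial derivative:
∂Y/∂X = -22X

∂Y/∂X = -22X < 0 (assuming positive values)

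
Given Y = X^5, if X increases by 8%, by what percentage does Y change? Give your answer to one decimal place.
46.9%

For Y = X^5:
If X → X(1 + 0.08)
Then Y → Y · (1 + 0.08)^5
     ≈ Y · 1.4693

Percentage change = ((1 + 0.08)^5 − 1) × 100% ≈ 46.9%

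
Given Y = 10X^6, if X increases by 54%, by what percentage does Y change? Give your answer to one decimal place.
1233.9%

For Y = 10X^6:
If X → X(1 + 0.54)
Then Y → Y · (1 + 0.54)^6
     ≈ Y · 13.3390

Percentage change = ((1 + 0.54)^6 − 1) × 100% ≈ 1233.9%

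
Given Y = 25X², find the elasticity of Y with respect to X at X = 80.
Elasticity = 2

Elasticity = (dY/dX) · (X/Y)

dY/dX = 50·X
At X = 80: dY/dX = 4000, Y = 160000

Elasticity = 4000 · (80 / 160000) = 2

Interpretation: for a small percentage change in X, the percentage change in Y is approximately 2.00 times as large.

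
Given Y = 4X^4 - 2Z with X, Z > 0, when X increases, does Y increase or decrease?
Y increases

Taking the partial derivative:
∂Y/∂X = 16X^3

∂Y/∂X = 16X^3 > 0 (assuming positive values)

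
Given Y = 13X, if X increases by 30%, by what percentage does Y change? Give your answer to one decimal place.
30.0%

For Y = 13X:
If X → X(1 + 0.3)
Then Y → Y · (1 + 0.3)^1
     = Y · 1.3000

Percentage change = ((1 + 0.3)^1 − 1) × 100% = 30.0%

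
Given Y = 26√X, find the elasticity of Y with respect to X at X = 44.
Elasticity = 1/2

Elasticity = (dY/dX) · (X/Y)

dY/dX = 13/√X
At X = 44: dY/dX = 13·√11/22, Y = 52·√11

Elasticity = (13·√11/22) · (44 / (52·√11)) = 1/2

Interpretation: for a small percentage change in X, the percentage change in Y is approximately 0.50 times as large.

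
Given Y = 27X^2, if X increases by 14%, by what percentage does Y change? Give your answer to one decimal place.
30.0%

For Y = 27X^2:
If X → X(1 + 0.14)
Then Y → Y · (1 + 0.14)^2
     = Y · 1.2996

Percentage change = ((1 + 0.14)^2 − 1) × 100% ≈ 30.0%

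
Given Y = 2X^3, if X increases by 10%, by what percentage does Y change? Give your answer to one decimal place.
33.1%

For Y = 2X^3:
If X → X(1 + 0.1)
Then Y → Y · (1 + 0.1)^3
     = Y · 1.3310

Percentage change = ((1 + 0.1)^3 − 1) × 100% = 33.1%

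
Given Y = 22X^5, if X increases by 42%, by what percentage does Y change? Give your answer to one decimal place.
477.4%

For Y = 22X^5:
If X → X(1 + 0.42)
Then Y → Y · (1 + 0.42)^5
     ≈ Y · 5.7735

Percentage change = ((1 + 0.42)^5 − 1) × 100% ≈ 477.4%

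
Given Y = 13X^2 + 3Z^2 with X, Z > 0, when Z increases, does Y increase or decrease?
Y increases

Taking the partial derivative:
∂Y/∂Z = 6Z

∂Y/∂Z = 6Z > 0 (assuming positive values)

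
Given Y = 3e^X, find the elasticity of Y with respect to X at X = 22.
Elasticity = 22

Elasticity = (dY/dX) · (X/Y)

dY/dX = 3·e^X
At X = 22: dY/dX = 3·e^22, Y = 3·e^22

Elasticity = (3·e^22) · (22 / (3·e^22)) = 22

Interpretation: for a small percentage change in X, the percentage change in Y is approximately 22.00 times as large.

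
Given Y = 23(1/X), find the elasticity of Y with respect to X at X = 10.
Elasticity = -1

Elasticity = (dY/dX) · (X/Y)

dY/dX = -23/X²
At X = 10: dY/dX = -23/100, Y = 23/10

Elasticity = (-23/100) · (10 / (23/10)) = -1

Interpretation: for a small percentage change in X, the percentage change in Y is approximately -1.00 times as large.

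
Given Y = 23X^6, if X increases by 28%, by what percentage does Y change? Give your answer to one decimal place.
339.8%

For Y = 23X^6:
If X → X(1 + 0.28)
Then Y → Y · (1 + 0.28)^6
     ≈ Y · 4.3980

Percentage change = ((1 + 0.28)^6 − 1) × 100% ≈ 339.8%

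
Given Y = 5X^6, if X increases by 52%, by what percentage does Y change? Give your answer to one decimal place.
1133.3%

For Y = 5X^6:
If X → X(1 + 0.52)
Then Y → Y · (1 + 0.52)^6
     ≈ Y · 12.3328

Percentage change = ((1 + 0.52)^6 − 1) × 100% ≈ 1133.3%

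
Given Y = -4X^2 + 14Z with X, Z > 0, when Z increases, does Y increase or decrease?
Y increases

Taking the partial derivative:
∂Y/∂Z = 14

∂Y/∂Z = 14 > 0 (assuming positive values)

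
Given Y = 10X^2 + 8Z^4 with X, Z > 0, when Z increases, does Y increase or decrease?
Y increases

Taking the partial derivative:
∂Y/∂Z = 32Z^3

∂Y/∂Z = 32Z^3 > 0 (assuming positive values)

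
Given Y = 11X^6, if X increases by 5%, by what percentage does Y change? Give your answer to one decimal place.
34.0%

For Y = 11X^6:
If X → X(1 + 0.05)
Then Y → Y · (1 + 0.05)^6
     ≈ Y · 1.3401

Percentage change = ((1 + 0.05)^6 − 1) × 100% ≈ 34.0%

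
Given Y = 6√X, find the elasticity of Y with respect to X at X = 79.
Elasticity = 1/2

Elasticity = (dY/dX) · (X/Y)

dY/dX = 3/√X
At X = 79: dY/dX = 3·√79/79, Y = 6·√79

Elasticity = (3·√79/79) · (79 / (6·√79)) = 1/2

Interpretation: for a small percentage change in X, the percentage change in Y is approximately 0.50 times as large.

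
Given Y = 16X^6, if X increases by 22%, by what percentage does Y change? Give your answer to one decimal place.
229.7%

For Y = 16X^6:
If X → X(1 + 0.22)
Then Y → Y · (1 + 0.22)^6
     ≈ Y · 3.2973

Percentage change = ((1 + 0.22)^6 − 1) × 100% ≈ 229.7%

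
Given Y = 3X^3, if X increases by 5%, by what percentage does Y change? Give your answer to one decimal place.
15.8%

For Y = 3X^3:
If X → X(1 + 0.05)
Then Y → Y · (1 + 0.05)^3
     ≈ Y · 1.1576

Percentage change = ((1 + 0.05)^3 − 1) × 100% ≈ 15.8%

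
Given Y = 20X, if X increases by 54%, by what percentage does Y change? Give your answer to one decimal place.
54.0%

For Y = 20X:
If X → X(1 + 0.54)
Then Y → Y · (1 + 0.54)^1
     = Y · 1.5400

Percentage change = ((1 + 0.54)^1 − 1) × 100% = 54.0%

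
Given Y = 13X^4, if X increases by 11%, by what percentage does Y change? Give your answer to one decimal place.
51.8%

For Y = 13X^4:
If X → X(1 + 0.11)
Then Y → Y · (1 + 0.11)^4
     ≈ Y · 1.5181

Percentage change = ((1 + 0.11)^4 − 1) × 100% ≈ 51.8%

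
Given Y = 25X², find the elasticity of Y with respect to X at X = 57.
Elasticity = 2

Elasticity = (dY/dX) · (X/Y)

dY/dX = 50·X
At X = 57: dY/dX = 2850, Y = 81225

Elasticity = 2850 · (57 / 81225) = 2

Interpretation: for a small percentage change in X, the percentage change in Y is approximately 2.00 times as large.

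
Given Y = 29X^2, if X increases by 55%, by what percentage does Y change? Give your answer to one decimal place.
140.3%

For Y = 29X^2:
If X → X(1 + 0.55)
Then Y → Y · (1 + 0.55)^2
     = Y · 2.4025

Percentage change = ((1 + 0.55)^2 − 1) × 100% ≈ 140.3%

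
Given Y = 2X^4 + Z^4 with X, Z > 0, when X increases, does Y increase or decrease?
Y increases

Taking the partial derivative:
∂Y/∂X = 8X^3

∂Y/∂X = 8X^3 > 0 (assuming positive values)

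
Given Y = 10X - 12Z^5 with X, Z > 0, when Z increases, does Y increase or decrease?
Y decreases

Taking the partial derivative:
∂Y/∂Z = -60Z^4

∂Y/∂Z = -60Z^4 < 0 (assuming positive values)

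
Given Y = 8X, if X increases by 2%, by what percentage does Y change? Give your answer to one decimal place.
2.0%

For Y = 8X:
If X → X(1 + 0.02)
Then Y → Y · (1 + 0.02)^1
     = Y · 1.0200

Percentage change = ((1 + 0.02)^1 − 1) × 100% = 2.0%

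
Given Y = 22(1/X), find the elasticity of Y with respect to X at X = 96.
Elasticity = -1

Elasticity = (dY/dX) · (X/Y)

dY/dX = -22/X²
At X = 96: dY/dX = -11/4608, Y = 11/48

Elasticity = (-11/4608) · (96 / (11/48)) = -1

Interpretation: for a small percentage change in X, the percentage change in Y is approximately -1.00 times as large.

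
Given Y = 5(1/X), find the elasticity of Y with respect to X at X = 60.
Elasticity = -1

Elasticity = (dY/dX) · (X/Y)

dY/dX = -5/X²
At X = 60: dY/dX = -1/720, Y = 1/12

Elasticity = (-1/720) · (60 / (1/12)) = -1

Interpretation: for a small percentage change in X, the percentage change in Y is approximately -1.00 times as large.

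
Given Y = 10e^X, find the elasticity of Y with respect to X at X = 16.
Elasticity = 16

Elasticity = (dY/dX) · (X/Y)

dY/dX = 10·e^X
At X = 16: dY/dX = 10·e^16, Y = 10·e^16

Elasticity = (10·e^16) · (16 / (10·e^16)) = 16

Interpretation: for a small percentage change in X, the percentage change in Y is approximately 16.00 times as large.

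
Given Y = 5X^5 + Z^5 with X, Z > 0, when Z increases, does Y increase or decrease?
Y increases

Taking the partial derivative:
∂Y/∂Z = 5Z^4

∂Y/∂Z = 5Z^4 > 0 (assuming positive values)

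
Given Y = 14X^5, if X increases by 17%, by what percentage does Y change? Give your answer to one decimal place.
119.2%

For Y = 14X^5:
If X → X(1 + 0.17)
Then Y → Y · (1 + 0.17)^5
     ≈ Y · 2.1924

Percentage change = ((1 + 0.17)^5 − 1) × 100% ≈ 119.2%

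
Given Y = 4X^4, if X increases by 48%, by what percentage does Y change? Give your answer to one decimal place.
379.8%

For Y = 4X^4:
If X → X(1 + 0.48)
Then Y → Y · (1 + 0.48)^4
     ≈ Y · 4.7979

Percentage change = ((1 + 0.48)^4 − 1) × 100% ≈ 379.8%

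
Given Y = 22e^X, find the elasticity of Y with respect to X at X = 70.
Elasticity = 70

Elasticity = (dY/dX) · (X/Y)

dY/dX = 22·e^X
At X = 70: dY/dX = 22·e^70, Y = 22·e^70

Elasticity = (22·e^70) · (70 / (22·e^70)) = 70

Interpretation: for a small percentage change in X, the percentage change in Y is approximately 70.00 times as large.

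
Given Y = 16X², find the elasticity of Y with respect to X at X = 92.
Elasticity = 2

Elasticity = (dY/dX) · (X/Y)

dY/dX = 32·X
At X = 92: dY/dX = 2944, Y = 135424

Elasticity = 2944 · (92 / 135424) = 2

Interpretation: for a small percentage change in X, the percentage change in Y is approximately 2.00 times as large.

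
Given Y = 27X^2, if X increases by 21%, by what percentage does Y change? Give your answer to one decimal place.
46.4%

For Y = 27X^2:
If X → X(1 + 0.21)
Then Y → Y · (1 + 0.21)^2
     = Y · 1.4641

Percentage change = ((1 + 0.21)^2 − 1) × 100% ≈ 46.4%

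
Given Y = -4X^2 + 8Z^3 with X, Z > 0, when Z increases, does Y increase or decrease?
Y increases

Taking the partial derivative:
∂Y/∂Z = 24Z^2

∂Y/∂Z = 24Z^2 > 0 (assuming positive values)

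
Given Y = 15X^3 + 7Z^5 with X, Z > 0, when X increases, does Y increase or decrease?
Y increases

Taking the partial derivative:
∂Y/∂X = 45X^2

∂Y/∂X = 45X^2 > 0 (assuming positive values)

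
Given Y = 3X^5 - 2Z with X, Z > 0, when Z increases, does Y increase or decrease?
Y decreases

Taking the partial derivative:
∂Y/∂Z = -2

∂Y/∂Z = -2 < 0 (assuming positive values)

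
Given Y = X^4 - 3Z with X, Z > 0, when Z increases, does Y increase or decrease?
Y decreases

Taking the partial derivative:
∂Y/∂Z = -3

∂Y/∂Z = -3 < 0 (assuming positive values)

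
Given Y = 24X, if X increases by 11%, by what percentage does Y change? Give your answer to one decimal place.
11.0%

For Y = 24X:
If X → X(1 + 0.11)
Then Y → Y · (1 + 0.11)^1
     = Y · 1.1100

Percentage change = ((1 + 0.11)^1 − 1) × 100% = 11.0%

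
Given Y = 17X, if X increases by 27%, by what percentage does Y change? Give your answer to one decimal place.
27.0%

For Y = 17X:
If X → X(1 + 0.27)
Then Y → Y · (1 + 0.27)^1
     = Y · 1.2700

Percentage change = ((1 + 0.27)^1 − 1) × 100% = 27.0%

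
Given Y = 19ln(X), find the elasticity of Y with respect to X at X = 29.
Elasticity = 1/ln(29) ≈ 0.2970

Elasticity = (dY/dX) · (X/Y)

dY/dX = 19/X
At X = 29: dY/dX = 19/29, Y = 19·ln(29)

Elasticity = (19/29) · (29 / (19·ln(29))) = 1/ln(29) ≈ 0.2970

Interpretation: for a small percentage change in X, the percentage change in Y is approximately 0.30 times as large.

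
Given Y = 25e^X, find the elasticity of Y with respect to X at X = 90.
Elasticity = 90

Elasticity = (dY/dX) · (X/Y)

dY/dX = 25·e^X
At X = 90: dY/dX = 25·e^90, Y = 25·e^90

Elasticity = (25·e^90) · (90 / (25·e^90)) = 90

Interpretation: for a small percentage change in X, the percentage change in Y is approximately 90.00 times as large.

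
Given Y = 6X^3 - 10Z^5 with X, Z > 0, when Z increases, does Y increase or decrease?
Y decreases

Taking the partial derivative:
∂Y/∂Z = -50Z^4

∂Y/∂Z = -50Z^4 < 0 (assuming positive values)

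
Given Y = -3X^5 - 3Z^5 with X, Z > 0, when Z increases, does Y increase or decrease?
Y decreases

Taking the partial derivative:
∂Y/∂Z = -15Z^4

∂Y/∂Z = -15Z^4 < 0 (assuming positive values)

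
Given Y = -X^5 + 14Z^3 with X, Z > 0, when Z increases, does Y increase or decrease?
Y increases

Taking the partial derivative:
∂Y/∂Z = 42Z^2

∂Y/∂Z = 42Z^2 > 0 (assuming positive values)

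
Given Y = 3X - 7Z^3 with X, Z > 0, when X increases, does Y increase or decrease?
Y increases

Taking the partial derivative:
∂Y/∂X = 3

∂Y/∂X = 3 > 0 (assuming positive values)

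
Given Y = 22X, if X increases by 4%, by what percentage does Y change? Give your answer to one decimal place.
4.0%

For Y = 22X:
If X → X(1 + 0.04)
Then Y → Y · (1 + 0.04)^1
     = Y · 1.0400

Percentage change = ((1 + 0.04)^1 − 1) × 100% = 4.0%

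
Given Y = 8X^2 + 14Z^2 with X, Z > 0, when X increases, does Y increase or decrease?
Y increases

Taking the partial derivative:
∂Y/∂X = 16X

∂Y/∂X = 16X > 0 (assuming positive values)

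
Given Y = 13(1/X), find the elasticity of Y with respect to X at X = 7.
Elasticity = -1

Elasticity = (dY/dX) · (X/Y)

dY/dX = -13/X²
At X = 7: dY/dX = -13/49, Y = 13/7

Elasticity = (-13/49) · (7 / (13/7)) = -1

Interpretation: for a small percentage change in X, the percentage change in Y is approximately -1.00 times as large.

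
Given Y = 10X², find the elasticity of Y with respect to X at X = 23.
Elasticity = 2

Elasticity = (dY/dX) · (X/Y)

dY/dX = 20·X
At X = 23: dY/dX = 460, Y = 5290

Elasticity = 460 · (23 / 5290) = 2

Interpretation: for a small percentage change in X, the percentage change in Y is approximately 2.00 times as large.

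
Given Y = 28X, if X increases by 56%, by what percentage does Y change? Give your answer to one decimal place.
56.0%

For Y = 28X:
If X → X(1 + 0.56)
Then Y → Y · (1 + 0.56)^1
     = Y · 1.5600

Percentage change = ((1 + 0.56)^1 − 1) × 100% = 56.0%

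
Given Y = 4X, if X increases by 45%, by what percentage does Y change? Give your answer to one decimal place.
45.0%

For Y = 4X:
If X → X(1 + 0.45)
Then Y → Y · (1 + 0.45)^1
     = Y · 1.4500

Percentage change = ((1 + 0.45)^1 − 1) × 100% = 45.0%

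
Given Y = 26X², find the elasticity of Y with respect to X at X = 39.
Elasticity = 2

Elasticity = (dY/dX) · (X/Y)

dY/dX = 52·X
At X = 39: dY/dX = 2028, Y = 39546

Elasticity = 2028 · (39 / 39546) = 2

Interpretation: for a small percentage change in X, the percentage change in Y is approximately 2.00 times as large.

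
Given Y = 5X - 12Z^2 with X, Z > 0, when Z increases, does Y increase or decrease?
Y decreases

Taking the partial derivative:
∂Y/∂Z = -24Z

∂Y/∂Z = -24Z < 0 (assuming positive values)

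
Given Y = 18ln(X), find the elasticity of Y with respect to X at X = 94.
Elasticity = 1/ln(94) ≈ 0.2201

Elasticity = (dY/dX) · (X/Y)

dY/dX = 18/X
At X = 94: dY/dX = 9/47, Y = 18·ln(94)

Elasticity = (9/47) · (94 / (18·ln(94))) = 1/ln(94) ≈ 0.2201

Interpretation: for a small percentage change in X, the percentage change in Y is approximately 0.22 times as large.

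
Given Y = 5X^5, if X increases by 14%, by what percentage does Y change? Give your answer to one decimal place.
92.5%

For Y = 5X^5:
If X → X(1 + 0.14)
Then Y → Y · (1 + 0.14)^5
     ≈ Y · 1.9254

Percentage change = ((1 + 0.14)^5 − 1) × 100% ≈ 92.5%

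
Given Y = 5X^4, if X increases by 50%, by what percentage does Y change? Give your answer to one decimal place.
406.3%

For Y = 5X^4:
If X → X(1 + 0.5)
Then Y → Y · (1 + 0.5)^4
     = Y · 5.0625

Percentage change = ((1 + 0.5)^4 − 1) × 100% ≈ 406.3%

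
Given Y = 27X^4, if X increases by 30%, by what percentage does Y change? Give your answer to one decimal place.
185.6%

For Y = 27X^4:
If X → X(1 + 0.3)
Then Y → Y · (1 + 0.3)^4
     = Y · 2.8561

Percentage change = ((1 + 0.3)^4 − 1) × 100% ≈ 185.6%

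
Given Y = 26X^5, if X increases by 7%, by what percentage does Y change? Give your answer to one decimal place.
40.3%

For Y = 26X^5:
If X → X(1 + 0.07)
Then Y → Y · (1 + 0.07)^5
     ≈ Y · 1.4026

Percentage change = ((1 + 0.07)^5 − 1) × 100% ≈ 40.3%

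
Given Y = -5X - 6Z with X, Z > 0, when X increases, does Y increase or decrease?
Y decreases

Taking the partial derivative:
∂Y/∂X = -5

∂Y/∂X = -5 < 0 (assuming positive values)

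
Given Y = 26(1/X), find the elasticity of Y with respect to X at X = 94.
Elasticity = -1

Elasticity = (dY/dX) · (X/Y)

dY/dX = -26/X²
At X = 94: dY/dX = -13/4418, Y = 13/47

Elasticity = (-13/4418) · (94 / (13/47)) = -1

Interpretation: for a small percentage change in X, the percentage change in Y is approximately -1.00 times as large.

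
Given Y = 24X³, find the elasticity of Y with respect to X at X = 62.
Elasticity = 3

Elasticity = (dY/dX) · (X/Y)

dY/dX = 72·X²
At X = 62: dY/dX = 276768, Y = 5719872

Elasticity = 276768 · (62 / 5719872) = 3

Interpretation: for a small percentage change in X, the percentage change in Y is approximately 3.00 times as large.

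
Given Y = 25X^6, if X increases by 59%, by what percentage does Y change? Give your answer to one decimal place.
1515.8%

For Y = 25X^6:
If X → X(1 + 0.59)
Then Y → Y · (1 + 0.59)^6
     ≈ Y · 16.1578

Percentage change = ((1 + 0.59)^6 − 1) × 100% ≈ 1515.8%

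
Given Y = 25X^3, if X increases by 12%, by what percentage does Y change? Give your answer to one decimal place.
40.5%

For Y = 25X^3:
If X → X(1 + 0.12)
Then Y → Y · (1 + 0.12)^3
     ≈ Y · 1.4049

Percentage change = ((1 + 0.12)^3 − 1) × 100% ≈ 40.5%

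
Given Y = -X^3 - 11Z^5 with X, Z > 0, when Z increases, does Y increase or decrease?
Y decreases

Taking the partial derivative:
∂Y/∂Z = -55Z^4

∂Y/∂Z = -55Z^4 < 0 (assuming positive values)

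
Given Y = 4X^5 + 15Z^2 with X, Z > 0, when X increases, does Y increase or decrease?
Y increases

Taking the partial derivative:
∂Y/∂X = 20X^4

∂Y/∂X = 20X^4 > 0 (assuming positive values)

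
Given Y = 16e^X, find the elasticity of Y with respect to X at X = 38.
Elasticity = 38

Elasticity = (dY/dX) · (X/Y)

dY/dX = 16·e^X
At X = 38: dY/dX = 16·e^38, Y = 16·e^38

Elasticity = (16·e^38) · (38 / (16·e^38)) = 38

Interpretation: for a small percentage change in X, the percentage change in Y is approximately 38.00 times as large.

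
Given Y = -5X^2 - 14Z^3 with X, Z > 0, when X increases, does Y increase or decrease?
Y decreases

Taking the partial derivative:
∂Y/∂X = -10X

∂Y/∂X = -10X < 0 (assuming positive values)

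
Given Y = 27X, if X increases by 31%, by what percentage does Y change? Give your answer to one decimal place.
31.0%

For Y = 27X:
If X → X(1 + 0.31)
Then Y → Y · (1 + 0.31)^1
     = Y · 1.3100

Percentage change = ((1 + 0.31)^1 − 1) × 100% = 31.0%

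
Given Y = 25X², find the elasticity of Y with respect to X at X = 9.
Elasticity = 2

Elasticity = (dY/dX) · (X/Y)

dY/dX = 50·X
At X = 9: dY/dX = 450, Y = 2025

Elasticity = 450 · (9 / 2025) = 2

Interpretation: for a small percentage change in X, the percentage change in Y is approximately 2.00 times as large.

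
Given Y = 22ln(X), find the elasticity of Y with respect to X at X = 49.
Elasticity = 1/ln(49) ≈ 0.2569

Elasticity = (dY/dX) · (X/Y)

dY/dX = 22/X
At X = 49: dY/dX = 22/49, Y = 22·ln(49)

Elasticity = (22/49) · (49 / (22·ln(49))) = 1/ln(49) ≈ 0.2569

Interpretation: for a small percentage change in X, the percentage change in Y is approximately 0.26 times as large.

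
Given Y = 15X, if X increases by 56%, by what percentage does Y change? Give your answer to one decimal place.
56.0%

For Y = 15X:
If X → X(1 + 0.56)
Then Y → Y · (1 + 0.56)^1
     = Y · 1.5600

Percentage change = ((1 + 0.56)^1 − 1) × 100% = 56.0%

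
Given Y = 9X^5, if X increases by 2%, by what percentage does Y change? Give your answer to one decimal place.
10.4%

For Y = 9X^5:
If X → X(1 + 0.02)
Then Y → Y · (1 + 0.02)^5
     ≈ Y · 1.1041

Percentage change = ((1 + 0.02)^5 − 1) × 100% ≈ 10.4%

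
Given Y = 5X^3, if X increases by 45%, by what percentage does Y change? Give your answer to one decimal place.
204.9%

For Y = 5X^3:
If X → X(1 + 0.45)
Then Y → Y · (1 + 0.45)^3
     ≈ Y · 3.0486

Percentage change = ((1 + 0.45)^3 − 1) × 100% ≈ 204.9%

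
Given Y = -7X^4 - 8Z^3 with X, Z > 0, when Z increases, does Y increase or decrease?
Y decreases

Taking the partial derivative:
∂Y/∂Z = -24Z^2

∂Y/∂Z = -24Z^2 < 0 (assuming positive values)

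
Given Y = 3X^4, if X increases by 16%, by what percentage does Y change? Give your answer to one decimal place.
81.1%

For Y = 3X^4:
If X → X(1 + 0.16)
Then Y → Y · (1 + 0.16)^4
     ≈ Y · 1.8106

Percentage change = ((1 + 0.16)^4 − 1) × 100% ≈ 81.1%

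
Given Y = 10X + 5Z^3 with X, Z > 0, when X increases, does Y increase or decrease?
Y increases

Taking the partial derivative:
∂Y/∂X = 10

∂Y/∂X = 10 > 0 (assuming positive values)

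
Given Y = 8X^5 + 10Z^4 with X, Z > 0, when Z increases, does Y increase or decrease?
Y increases

Taking the partial derivative:
∂Y/∂Z = 40Z^3

∂Y/∂Z = 40Z^3 > 0 (assuming positive values)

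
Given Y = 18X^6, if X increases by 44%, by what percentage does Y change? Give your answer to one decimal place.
791.6%

For Y = 18X^6:
If X → X(1 + 0.44)
Then Y → Y · (1 + 0.44)^6
     ≈ Y · 8.9161

Percentage change = ((1 + 0.44)^6 − 1) × 100% ≈ 791.6%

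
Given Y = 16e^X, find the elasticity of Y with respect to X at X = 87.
Elasticity = 87

Elasticity = (dY/dX) · (X/Y)

dY/dX = 16·e^X
At X = 87: dY/dX = 16·e^87, Y = 16·e^87

Elasticity = (16·e^87) · (87 / (16·e^87)) = 87

Interpretation: for a small percentage change in X, the percentage change in Y is approximately 87.00 times as large.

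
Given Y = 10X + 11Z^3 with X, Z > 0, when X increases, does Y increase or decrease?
Y increases

Taking the partial derivative:
∂Y/∂X = 10

∂Y/∂X = 10 > 0 (assuming positive values)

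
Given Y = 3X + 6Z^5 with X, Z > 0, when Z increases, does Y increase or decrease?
Y increases

Taking the partial derivative:
∂Y/∂Z = 30Z^4

∂Y/∂Z = 30Z^4 > 0 (assuming positive values)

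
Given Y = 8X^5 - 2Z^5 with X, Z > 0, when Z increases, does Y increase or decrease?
Y decreases

Taking the partial derivative:
∂Y/∂Z = -10Z^4

∂Y/∂Z = -10Z^4 < 0 (assuming positive values)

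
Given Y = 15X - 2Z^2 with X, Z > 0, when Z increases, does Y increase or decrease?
Y decreases

Taking the partial derivative:
∂Y/∂Z = -4Z

∂Y/∂Z = -4Z < 0 (assuming positive values)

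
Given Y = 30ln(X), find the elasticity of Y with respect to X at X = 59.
Elasticity = 1/ln(59) ≈ 0.2452

Elasticity = (dY/dX) · (X/Y)

dY/dX = 30/X
At X = 59: dY/dX = 30/59, Y = 30·ln(59)

Elasticity = (30/59) · (59 / (30·ln(59))) = 1/ln(59) ≈ 0.2452

Interpretation: for a small percentage change in X, the percentage change in Y is approximately 0.25 times as large.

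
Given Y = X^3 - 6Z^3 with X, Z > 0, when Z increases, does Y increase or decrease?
Y decreases

Taking the partial derivative:
∂Y/∂Z = -18Z^2

∂Y/∂Z = -18Z^2 < 0 (assuming positive values)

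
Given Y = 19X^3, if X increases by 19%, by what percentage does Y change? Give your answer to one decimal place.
68.5%

For Y = 19X^3:
If X → X(1 + 0.19)
Then Y → Y · (1 + 0.19)^3
     ≈ Y · 1.6852

Percentage change = ((1 + 0.19)^3 − 1) × 100% ≈ 68.5%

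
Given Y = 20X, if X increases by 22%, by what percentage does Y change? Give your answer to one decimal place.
22.0%

For Y = 20X:
If X → X(1 + 0.22)
Then Y → Y · (1 + 0.22)^1
     = Y · 1.2200

Percentage change = ((1 + 0.22)^1 − 1) × 100% = 22.0%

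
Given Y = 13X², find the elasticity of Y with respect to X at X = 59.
Elasticity = 2

Elasticity = (dY/dX) · (X/Y)

dY/dX = 26·X
At X = 59: dY/dX = 1534, Y = 45253

Elasticity = 1534 · (59 / 45253) = 2

Interpretation: for a small percentage change in X, the percentage change in Y is approximately 2.00 times as large.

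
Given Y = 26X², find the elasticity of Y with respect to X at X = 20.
Elasticity = 2

Elasticity = (dY/dX) · (X/Y)

dY/dX = 52·X
At X = 20: dY/dX = 1040, Y = 10400

Elasticity = 1040 · (20 / 10400) = 2

Interpretation: for a small percentage change in X, the percentage change in Y is approximately 2.00 times as large.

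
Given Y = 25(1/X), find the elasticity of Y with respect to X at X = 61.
Elasticity = -1

Elasticity = (dY/dX) · (X/Y)

dY/dX = -25/X²
At X = 61: dY/dX = -25/3721, Y = 25/61

Elasticity = (-25/3721) · (61 / (25/61)) = -1

Interpretation: for a small percentage change in X, the percentage change in Y is approximately -1.00 times as large.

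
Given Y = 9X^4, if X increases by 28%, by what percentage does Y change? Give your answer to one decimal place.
168.4%

For Y = 9X^4:
If X → X(1 + 0.28)
Then Y → Y · (1 + 0.28)^4
     ≈ Y · 2.6844

Percentage change = ((1 + 0.28)^4 − 1) × 100% ≈ 168.4%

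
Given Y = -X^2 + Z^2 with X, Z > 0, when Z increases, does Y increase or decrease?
Y increases

Taking the partial derivative:
∂Y/∂Z = 2Z

∂Y/∂Z = 2Z > 0 (assuming positive values)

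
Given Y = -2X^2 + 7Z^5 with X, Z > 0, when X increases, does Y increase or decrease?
Y decreases

Taking the partial derivative:
∂Y/∂X = -4X

∂Y/∂X = -4X < 0 (assuming positive values)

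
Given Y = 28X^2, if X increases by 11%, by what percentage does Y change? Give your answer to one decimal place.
23.2%

For Y = 28X^2:
If X → X(1 + 0.11)
Then Y → Y · (1 + 0.11)^2
     = Y · 1.2321

Percentage change = ((1 + 0.11)^2 − 1) × 100% ≈ 23.2%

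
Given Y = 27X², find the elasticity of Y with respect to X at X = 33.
Elasticity = 2

Elasticity = (dY/dX) · (X/Y)

dY/dX = 54·X
At X = 33: dY/dX = 1782, Y = 29403

Elasticity = 1782 · (33 / 29403) = 2

Interpretation: for a small percentage change in X, the percentage change in Y is approximately 2.00 times as large.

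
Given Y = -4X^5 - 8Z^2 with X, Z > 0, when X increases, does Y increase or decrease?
Y decreases

Taking the partial derivative:
∂Y/∂X = -20X^4

∂Y/∂X = -20X^4 < 0 (assuming positive values)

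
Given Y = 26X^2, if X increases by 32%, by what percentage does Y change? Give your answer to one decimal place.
74.2%

For Y = 26X^2:
If X → X(1 + 0.32)
Then Y → Y · (1 + 0.32)^2
     = Y · 1.7424

Percentage change = ((1 + 0.32)^2 − 1) × 100% ≈ 74.2%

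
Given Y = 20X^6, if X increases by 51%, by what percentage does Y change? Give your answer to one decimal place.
1085.4%

For Y = 20X^6:
If X → X(1 + 0.51)
Then Y → Y · (1 + 0.51)^6
     ≈ Y · 11.8539

Percentage change = ((1 + 0.51)^6 − 1) × 100% ≈ 1085.4%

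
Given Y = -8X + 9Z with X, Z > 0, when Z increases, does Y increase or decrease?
Y increases

Taking the partial derivative:
∂Y/∂Z = 9

∂Y/∂Z = 9 > 0 (assuming positive values)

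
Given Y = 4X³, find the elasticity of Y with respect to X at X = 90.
Elasticity = 3

Elasticity = (dY/dX) · (X/Y)

dY/dX = 12·X²
At X = 90: dY/dX = 97200, Y = 2916000

Elasticity = 97200 · (90 / 2916000) = 3

Interpretation: for a small percentage change in X, the percentage change in Y is approximately 3.00 times as large.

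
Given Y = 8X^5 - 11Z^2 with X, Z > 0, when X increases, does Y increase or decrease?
Y increases

Taking the partial derivative:
∂Y/∂X = 40X^4

∂Y/∂X = 40X^4 > 0 (assuming positive values)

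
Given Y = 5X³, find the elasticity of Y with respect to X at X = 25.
Elasticity = 3

Elasticity = (dY/dX) · (X/Y)

dY/dX = 15·X²
At X = 25: dY/dX = 9375, Y = 78125

Elasticity = 9375 · (25 / 78125) = 3

Interpretation: for a small percentage change in X, the percentage change in Y is approximately 3.00 times as large.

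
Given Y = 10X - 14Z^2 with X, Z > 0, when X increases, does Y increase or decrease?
Y increases

Taking the partial derivative:
∂Y/∂X = 10

∂Y/∂X = 10 > 0 (assuming positive values)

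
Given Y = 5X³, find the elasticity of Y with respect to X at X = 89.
Elasticity = 3

Elasticity = (dY/dX) · (X/Y)

dY/dX = 15·X²
At X = 89: dY/dX = 118815, Y = 3524845

Elasticity = 118815 · (89 / 3524845) = 3

Interpretation: for a small percentage change in X, the percentage change in Y is approximately 3.00 times as large.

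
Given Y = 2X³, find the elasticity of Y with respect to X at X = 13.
Elasticity = 3

Elasticity = (dY/dX) · (X/Y)

dY/dX = 6·X²
At X = 13: dY/dX = 1014, Y = 4394

Elasticity = 1014 · (13 / 4394) = 3

Interpretation: for a small percentage change in X, the percentage change in Y is approximately 3.00 times as large.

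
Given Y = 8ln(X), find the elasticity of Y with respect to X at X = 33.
Elasticity = 1/ln(33) ≈ 0.2860

Elasticity = (dY/dX) · (X/Y)

dY/dX = 8/X
At X = 33: dY/dX = 8/33, Y = 8·ln(33)

Elasticity = (8/33) · (33 / (8·ln(33))) = 1/ln(33) ≈ 0.2860

Interpretation: for a small percentage change in X, the percentage change in Y is approximately 0.29 times as large.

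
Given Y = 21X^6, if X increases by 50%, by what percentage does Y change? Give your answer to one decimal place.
1039.1%

For Y = 21X^6:
If X → X(1 + 0.5)
Then Y → Y · (1 + 0.5)^6
     ≈ Y · 11.3906

Percentage change = ((1 + 0.5)^6 − 1) × 100% ≈ 1039.1%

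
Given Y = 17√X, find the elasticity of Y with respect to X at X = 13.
Elasticity = 1/2

Elasticity = (dY/dX) · (X/Y)

dY/dX = 17/(2·√X)
At X = 13: dY/dX = 17·√13/26, Y = 17·√13

Elasticity = (17·√13/26) · (13 / (17·√13)) = 1/2

Interpretation: for a small percentage change in X, the percentage change in Y is approximately 0.50 times as large.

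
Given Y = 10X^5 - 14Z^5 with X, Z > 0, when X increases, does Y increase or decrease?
Y increases

Taking the partial derivative:
∂Y/∂X = 50X^4

∂Y/∂X = 50X^4 > 0 (assuming positive values)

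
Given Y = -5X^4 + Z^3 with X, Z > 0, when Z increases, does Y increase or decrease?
Y increases

Taking the partial derivative:
∂Y/∂Z = 3Z^2

∂Y/∂Z = 3Z^2 > 0 (assuming positive values)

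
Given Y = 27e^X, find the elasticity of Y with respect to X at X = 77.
Elasticity = 77

Elasticity = (dY/dX) · (X/Y)

dY/dX = 27·e^X
At X = 77: dY/dX = 27·e^77, Y = 27·e^77

Elasticity = (27·e^77) · (77 / (27·e^77)) = 77

Interpretation: for a small percentage change in X, the percentage change in Y is approximately 77.00 times as large.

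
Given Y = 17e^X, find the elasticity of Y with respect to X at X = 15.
Elasticity = 15

Elasticity = (dY/dX) · (X/Y)

dY/dX = 17·e^X
At X = 15: dY/dX = 17·e^15, Y = 17·e^15

Elasticity = (17·e^15) · (15 / (17·e^15)) = 15

Interpretation: for a small percentage change in X, the percentage change in Y is approximately 15.00 times as large.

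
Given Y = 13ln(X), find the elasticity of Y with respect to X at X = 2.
Elasticity = 1/ln(2) ≈ 1.4427

Elasticity = (dY/dX) · (X/Y)

dY/dX = 13/X
At X = 2: dY/dX = 13/2, Y = 13·ln(2)

Elasticity = (13/2) · (2 / (13·ln(2))) = 1/ln(2) ≈ 1.4427

Interpretation: for a small percentage change in X, the percentage change in Y is approximately 1.44 times as large.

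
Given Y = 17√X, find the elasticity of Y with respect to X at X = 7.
Elasticity = 1/2

Elasticity = (dY/dX) · (X/Y)

dY/dX = 17/(2·√X)
At X = 7: dY/dX = 17·√7/14, Y = 17·√7

Elasticity = (17·√7/14) · (7 / (17·√7)) = 1/2

Interpretation: for a small percentage change in X, the percentage change in Y is approximately 0.50 times as large.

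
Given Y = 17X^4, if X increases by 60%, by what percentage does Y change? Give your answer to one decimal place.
555.4%

For Y = 17X^4:
If X → X(1 + 0.6)
Then Y → Y · (1 + 0.6)^4
     = Y · 6.5536

Percentage change = ((1 + 0.6)^4 − 1) × 100% ≈ 555.4%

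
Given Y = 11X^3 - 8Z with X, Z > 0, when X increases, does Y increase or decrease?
Y increases

Taking the partial derivative:
∂Y/∂X = 33X^2

∂Y/∂X = 33X^2 > 0 (assuming positive values)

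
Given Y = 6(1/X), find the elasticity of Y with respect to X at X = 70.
Elasticity = -1

Elasticity = (dY/dX) · (X/Y)

dY/dX = -6/X²
At X = 70: dY/dX = -3/2450, Y = 3/35

Elasticity = (-3/2450) · (70 / (3/35)) = -1

Interpretation: for a small percentage change in X, the percentage change in Y is approximately -1.00 times as large.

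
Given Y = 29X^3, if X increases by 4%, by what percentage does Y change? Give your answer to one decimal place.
12.5%

For Y = 29X^3:
If X → X(1 + 0.04)
Then Y → Y · (1 + 0.04)^3
     ≈ Y · 1.1249

Percentage change = ((1 + 0.04)^3 − 1) × 100% ≈ 12.5%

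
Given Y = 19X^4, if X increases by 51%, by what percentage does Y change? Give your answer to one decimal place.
419.9%

For Y = 19X^4:
If X → X(1 + 0.51)
Then Y → Y · (1 + 0.51)^4
     ≈ Y · 5.1989

Percentage change = ((1 + 0.51)^4 − 1) × 100% ≈ 419.9%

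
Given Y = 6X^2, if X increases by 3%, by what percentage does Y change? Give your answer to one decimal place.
6.1%

For Y = 6X^2:
If X → X(1 + 0.03)
Then Y → Y · (1 + 0.03)^2
     = Y · 1.0609

Percentage change = ((1 + 0.03)^2 − 1) × 100% ≈ 6.1%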